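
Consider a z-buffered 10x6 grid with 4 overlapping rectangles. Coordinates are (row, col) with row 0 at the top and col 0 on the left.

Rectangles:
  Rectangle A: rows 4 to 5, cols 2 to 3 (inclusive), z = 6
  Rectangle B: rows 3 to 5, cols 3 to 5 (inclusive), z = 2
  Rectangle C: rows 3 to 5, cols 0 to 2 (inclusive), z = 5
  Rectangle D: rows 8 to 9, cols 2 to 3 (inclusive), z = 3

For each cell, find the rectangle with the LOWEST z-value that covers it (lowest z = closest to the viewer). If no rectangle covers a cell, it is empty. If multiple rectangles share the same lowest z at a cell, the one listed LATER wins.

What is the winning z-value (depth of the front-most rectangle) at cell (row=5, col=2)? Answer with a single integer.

Answer: 5

Derivation:
Check cell (5,2):
  A: rows 4-5 cols 2-3 z=6 -> covers; best now A (z=6)
  B: rows 3-5 cols 3-5 -> outside (col miss)
  C: rows 3-5 cols 0-2 z=5 -> covers; best now C (z=5)
  D: rows 8-9 cols 2-3 -> outside (row miss)
Winner: C at z=5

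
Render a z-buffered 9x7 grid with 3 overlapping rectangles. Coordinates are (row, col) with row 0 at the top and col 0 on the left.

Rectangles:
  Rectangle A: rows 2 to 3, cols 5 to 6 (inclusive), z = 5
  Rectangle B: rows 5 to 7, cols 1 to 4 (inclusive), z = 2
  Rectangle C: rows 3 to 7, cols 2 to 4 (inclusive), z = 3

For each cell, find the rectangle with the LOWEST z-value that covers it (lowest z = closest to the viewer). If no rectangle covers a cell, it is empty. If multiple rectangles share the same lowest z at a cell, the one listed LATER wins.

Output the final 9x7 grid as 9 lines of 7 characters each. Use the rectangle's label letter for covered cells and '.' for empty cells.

.......
.......
.....AA
..CCCAA
..CCC..
.BBBB..
.BBBB..
.BBBB..
.......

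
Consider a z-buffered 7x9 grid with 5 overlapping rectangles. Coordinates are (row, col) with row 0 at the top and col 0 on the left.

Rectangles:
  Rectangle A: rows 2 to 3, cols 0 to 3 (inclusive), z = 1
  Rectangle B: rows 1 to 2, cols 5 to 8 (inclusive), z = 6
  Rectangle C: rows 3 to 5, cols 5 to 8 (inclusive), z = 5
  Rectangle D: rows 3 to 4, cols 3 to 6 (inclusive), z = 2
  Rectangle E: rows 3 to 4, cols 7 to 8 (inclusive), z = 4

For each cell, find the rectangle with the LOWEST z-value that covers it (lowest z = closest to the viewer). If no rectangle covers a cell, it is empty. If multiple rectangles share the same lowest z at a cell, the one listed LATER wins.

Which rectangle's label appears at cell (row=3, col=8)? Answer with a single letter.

Answer: E

Derivation:
Check cell (3,8):
  A: rows 2-3 cols 0-3 -> outside (col miss)
  B: rows 1-2 cols 5-8 -> outside (row miss)
  C: rows 3-5 cols 5-8 z=5 -> covers; best now C (z=5)
  D: rows 3-4 cols 3-6 -> outside (col miss)
  E: rows 3-4 cols 7-8 z=4 -> covers; best now E (z=4)
Winner: E at z=4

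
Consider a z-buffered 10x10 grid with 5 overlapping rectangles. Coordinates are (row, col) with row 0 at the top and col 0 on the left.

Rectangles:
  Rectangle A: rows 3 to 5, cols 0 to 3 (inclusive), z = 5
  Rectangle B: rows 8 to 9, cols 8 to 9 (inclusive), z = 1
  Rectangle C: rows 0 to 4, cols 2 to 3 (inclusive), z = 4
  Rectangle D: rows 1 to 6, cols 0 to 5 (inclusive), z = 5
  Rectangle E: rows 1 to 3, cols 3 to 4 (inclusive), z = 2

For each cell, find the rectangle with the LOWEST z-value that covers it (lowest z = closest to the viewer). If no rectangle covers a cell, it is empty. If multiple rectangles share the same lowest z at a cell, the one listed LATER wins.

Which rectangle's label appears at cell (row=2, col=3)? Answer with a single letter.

Check cell (2,3):
  A: rows 3-5 cols 0-3 -> outside (row miss)
  B: rows 8-9 cols 8-9 -> outside (row miss)
  C: rows 0-4 cols 2-3 z=4 -> covers; best now C (z=4)
  D: rows 1-6 cols 0-5 z=5 -> covers; best now C (z=4)
  E: rows 1-3 cols 3-4 z=2 -> covers; best now E (z=2)
Winner: E at z=2

Answer: E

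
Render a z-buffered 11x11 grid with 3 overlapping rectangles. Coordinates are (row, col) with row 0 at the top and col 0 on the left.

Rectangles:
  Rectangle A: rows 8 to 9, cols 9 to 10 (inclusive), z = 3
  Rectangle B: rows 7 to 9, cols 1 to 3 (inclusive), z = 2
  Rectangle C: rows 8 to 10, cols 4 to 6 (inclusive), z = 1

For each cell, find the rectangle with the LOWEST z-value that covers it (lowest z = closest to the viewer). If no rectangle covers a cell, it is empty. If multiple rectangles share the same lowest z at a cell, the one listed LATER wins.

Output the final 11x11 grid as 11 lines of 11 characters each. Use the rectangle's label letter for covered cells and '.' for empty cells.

...........
...........
...........
...........
...........
...........
...........
.BBB.......
.BBBCCC..AA
.BBBCCC..AA
....CCC....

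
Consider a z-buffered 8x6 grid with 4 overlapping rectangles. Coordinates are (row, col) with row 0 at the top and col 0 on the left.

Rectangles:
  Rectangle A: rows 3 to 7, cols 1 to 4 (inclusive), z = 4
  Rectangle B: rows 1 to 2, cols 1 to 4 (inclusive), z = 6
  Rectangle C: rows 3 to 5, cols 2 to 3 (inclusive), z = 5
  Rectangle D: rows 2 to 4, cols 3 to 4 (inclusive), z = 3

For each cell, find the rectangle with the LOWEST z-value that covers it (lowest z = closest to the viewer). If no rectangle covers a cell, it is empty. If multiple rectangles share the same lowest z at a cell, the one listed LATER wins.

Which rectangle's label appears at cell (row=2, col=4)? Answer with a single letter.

Check cell (2,4):
  A: rows 3-7 cols 1-4 -> outside (row miss)
  B: rows 1-2 cols 1-4 z=6 -> covers; best now B (z=6)
  C: rows 3-5 cols 2-3 -> outside (row miss)
  D: rows 2-4 cols 3-4 z=3 -> covers; best now D (z=3)
Winner: D at z=3

Answer: D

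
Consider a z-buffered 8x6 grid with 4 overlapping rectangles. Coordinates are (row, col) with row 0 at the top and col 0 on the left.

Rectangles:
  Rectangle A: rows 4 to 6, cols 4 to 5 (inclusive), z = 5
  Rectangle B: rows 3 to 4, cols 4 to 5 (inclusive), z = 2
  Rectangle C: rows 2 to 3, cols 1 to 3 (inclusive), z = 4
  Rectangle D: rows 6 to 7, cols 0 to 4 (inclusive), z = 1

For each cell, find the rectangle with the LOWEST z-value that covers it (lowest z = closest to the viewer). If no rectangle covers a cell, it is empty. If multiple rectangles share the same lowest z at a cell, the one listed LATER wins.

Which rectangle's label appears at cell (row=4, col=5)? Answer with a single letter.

Check cell (4,5):
  A: rows 4-6 cols 4-5 z=5 -> covers; best now A (z=5)
  B: rows 3-4 cols 4-5 z=2 -> covers; best now B (z=2)
  C: rows 2-3 cols 1-3 -> outside (row miss)
  D: rows 6-7 cols 0-4 -> outside (row miss)
Winner: B at z=2

Answer: B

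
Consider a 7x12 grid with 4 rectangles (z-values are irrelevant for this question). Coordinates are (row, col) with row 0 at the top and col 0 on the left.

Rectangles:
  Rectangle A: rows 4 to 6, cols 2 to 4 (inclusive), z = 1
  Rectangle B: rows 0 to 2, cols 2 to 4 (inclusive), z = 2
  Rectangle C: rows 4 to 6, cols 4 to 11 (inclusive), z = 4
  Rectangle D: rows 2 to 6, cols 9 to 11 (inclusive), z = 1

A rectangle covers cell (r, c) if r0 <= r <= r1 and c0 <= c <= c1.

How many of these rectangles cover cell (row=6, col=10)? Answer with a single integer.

Answer: 2

Derivation:
Check cell (6,10):
  A: rows 4-6 cols 2-4 -> outside (col miss)
  B: rows 0-2 cols 2-4 -> outside (row miss)
  C: rows 4-6 cols 4-11 -> covers
  D: rows 2-6 cols 9-11 -> covers
Count covering = 2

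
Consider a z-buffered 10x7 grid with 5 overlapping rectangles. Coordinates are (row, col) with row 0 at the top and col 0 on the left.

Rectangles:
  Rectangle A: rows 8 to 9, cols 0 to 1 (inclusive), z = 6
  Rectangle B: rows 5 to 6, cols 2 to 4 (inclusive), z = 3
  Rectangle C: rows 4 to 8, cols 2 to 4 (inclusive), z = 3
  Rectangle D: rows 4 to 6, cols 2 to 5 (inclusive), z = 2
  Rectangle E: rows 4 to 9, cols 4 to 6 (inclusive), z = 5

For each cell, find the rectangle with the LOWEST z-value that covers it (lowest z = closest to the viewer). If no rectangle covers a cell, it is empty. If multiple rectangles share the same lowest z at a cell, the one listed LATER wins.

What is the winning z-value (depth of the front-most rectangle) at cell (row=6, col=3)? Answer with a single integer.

Check cell (6,3):
  A: rows 8-9 cols 0-1 -> outside (row miss)
  B: rows 5-6 cols 2-4 z=3 -> covers; best now B (z=3)
  C: rows 4-8 cols 2-4 z=3 -> covers; best now C (z=3)
  D: rows 4-6 cols 2-5 z=2 -> covers; best now D (z=2)
  E: rows 4-9 cols 4-6 -> outside (col miss)
Winner: D at z=2

Answer: 2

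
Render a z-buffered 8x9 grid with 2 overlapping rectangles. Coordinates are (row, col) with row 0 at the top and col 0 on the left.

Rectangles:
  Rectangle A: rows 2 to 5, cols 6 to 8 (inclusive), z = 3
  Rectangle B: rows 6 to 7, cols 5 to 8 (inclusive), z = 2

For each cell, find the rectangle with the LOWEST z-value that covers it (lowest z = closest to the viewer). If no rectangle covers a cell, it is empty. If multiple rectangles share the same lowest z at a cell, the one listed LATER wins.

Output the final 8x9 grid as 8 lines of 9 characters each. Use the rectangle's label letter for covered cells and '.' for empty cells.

.........
.........
......AAA
......AAA
......AAA
......AAA
.....BBBB
.....BBBB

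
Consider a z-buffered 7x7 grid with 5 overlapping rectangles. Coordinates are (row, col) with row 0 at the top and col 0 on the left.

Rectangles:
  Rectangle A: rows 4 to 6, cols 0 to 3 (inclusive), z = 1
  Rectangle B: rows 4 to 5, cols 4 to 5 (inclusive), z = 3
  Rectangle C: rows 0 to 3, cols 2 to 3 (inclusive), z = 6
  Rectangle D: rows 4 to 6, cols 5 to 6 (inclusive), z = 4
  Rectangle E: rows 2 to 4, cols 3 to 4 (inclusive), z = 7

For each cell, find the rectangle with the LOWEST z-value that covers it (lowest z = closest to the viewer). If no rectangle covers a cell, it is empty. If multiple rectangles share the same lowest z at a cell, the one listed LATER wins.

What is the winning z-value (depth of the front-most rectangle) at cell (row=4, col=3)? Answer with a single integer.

Check cell (4,3):
  A: rows 4-6 cols 0-3 z=1 -> covers; best now A (z=1)
  B: rows 4-5 cols 4-5 -> outside (col miss)
  C: rows 0-3 cols 2-3 -> outside (row miss)
  D: rows 4-6 cols 5-6 -> outside (col miss)
  E: rows 2-4 cols 3-4 z=7 -> covers; best now A (z=1)
Winner: A at z=1

Answer: 1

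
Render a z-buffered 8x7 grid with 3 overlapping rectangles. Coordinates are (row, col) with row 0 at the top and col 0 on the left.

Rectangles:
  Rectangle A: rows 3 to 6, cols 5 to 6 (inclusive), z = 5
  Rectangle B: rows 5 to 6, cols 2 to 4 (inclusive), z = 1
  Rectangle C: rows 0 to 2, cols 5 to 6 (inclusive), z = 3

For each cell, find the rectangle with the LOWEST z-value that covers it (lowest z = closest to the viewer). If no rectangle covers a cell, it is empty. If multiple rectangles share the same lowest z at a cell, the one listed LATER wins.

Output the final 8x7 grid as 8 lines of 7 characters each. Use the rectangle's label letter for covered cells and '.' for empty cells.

.....CC
.....CC
.....CC
.....AA
.....AA
..BBBAA
..BBBAA
.......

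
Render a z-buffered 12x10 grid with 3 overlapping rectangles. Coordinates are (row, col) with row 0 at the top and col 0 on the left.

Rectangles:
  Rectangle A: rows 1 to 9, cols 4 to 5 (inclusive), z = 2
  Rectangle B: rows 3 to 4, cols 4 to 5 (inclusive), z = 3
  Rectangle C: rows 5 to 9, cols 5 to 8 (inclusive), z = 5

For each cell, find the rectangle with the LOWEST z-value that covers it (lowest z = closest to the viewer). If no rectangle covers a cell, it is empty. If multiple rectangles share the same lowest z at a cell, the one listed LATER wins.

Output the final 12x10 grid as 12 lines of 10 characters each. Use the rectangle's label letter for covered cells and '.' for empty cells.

..........
....AA....
....AA....
....AA....
....AA....
....AACCC.
....AACCC.
....AACCC.
....AACCC.
....AACCC.
..........
..........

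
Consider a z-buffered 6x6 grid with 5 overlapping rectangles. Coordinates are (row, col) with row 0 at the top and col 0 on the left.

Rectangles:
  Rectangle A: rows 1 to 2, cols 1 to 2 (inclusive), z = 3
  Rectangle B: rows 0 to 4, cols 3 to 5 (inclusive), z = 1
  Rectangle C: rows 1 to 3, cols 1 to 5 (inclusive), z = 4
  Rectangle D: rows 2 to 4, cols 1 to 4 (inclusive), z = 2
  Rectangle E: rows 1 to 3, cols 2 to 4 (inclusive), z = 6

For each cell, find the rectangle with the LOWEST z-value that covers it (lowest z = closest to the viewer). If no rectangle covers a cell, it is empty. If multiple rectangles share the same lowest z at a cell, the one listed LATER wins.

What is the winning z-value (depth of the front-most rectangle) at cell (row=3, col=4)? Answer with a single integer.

Answer: 1

Derivation:
Check cell (3,4):
  A: rows 1-2 cols 1-2 -> outside (row miss)
  B: rows 0-4 cols 3-5 z=1 -> covers; best now B (z=1)
  C: rows 1-3 cols 1-5 z=4 -> covers; best now B (z=1)
  D: rows 2-4 cols 1-4 z=2 -> covers; best now B (z=1)
  E: rows 1-3 cols 2-4 z=6 -> covers; best now B (z=1)
Winner: B at z=1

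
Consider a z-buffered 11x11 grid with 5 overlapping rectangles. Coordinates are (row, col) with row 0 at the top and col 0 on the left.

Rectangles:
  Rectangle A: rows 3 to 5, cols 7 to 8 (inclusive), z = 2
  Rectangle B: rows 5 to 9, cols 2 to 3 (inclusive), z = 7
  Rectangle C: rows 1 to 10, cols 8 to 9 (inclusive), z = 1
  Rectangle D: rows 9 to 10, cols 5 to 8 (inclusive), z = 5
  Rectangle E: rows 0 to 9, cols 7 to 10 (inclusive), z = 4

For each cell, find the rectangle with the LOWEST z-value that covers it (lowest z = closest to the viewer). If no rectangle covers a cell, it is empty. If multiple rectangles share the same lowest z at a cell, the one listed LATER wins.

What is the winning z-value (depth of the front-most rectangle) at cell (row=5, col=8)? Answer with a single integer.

Check cell (5,8):
  A: rows 3-5 cols 7-8 z=2 -> covers; best now A (z=2)
  B: rows 5-9 cols 2-3 -> outside (col miss)
  C: rows 1-10 cols 8-9 z=1 -> covers; best now C (z=1)
  D: rows 9-10 cols 5-8 -> outside (row miss)
  E: rows 0-9 cols 7-10 z=4 -> covers; best now C (z=1)
Winner: C at z=1

Answer: 1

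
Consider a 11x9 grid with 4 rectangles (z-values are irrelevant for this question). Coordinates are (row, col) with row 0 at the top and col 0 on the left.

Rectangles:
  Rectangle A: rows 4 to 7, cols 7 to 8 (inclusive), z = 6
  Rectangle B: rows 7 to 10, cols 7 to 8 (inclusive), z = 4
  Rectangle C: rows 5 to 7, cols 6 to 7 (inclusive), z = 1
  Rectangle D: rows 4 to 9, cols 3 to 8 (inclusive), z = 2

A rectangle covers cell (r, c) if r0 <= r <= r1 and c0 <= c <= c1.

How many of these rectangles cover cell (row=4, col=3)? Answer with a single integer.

Answer: 1

Derivation:
Check cell (4,3):
  A: rows 4-7 cols 7-8 -> outside (col miss)
  B: rows 7-10 cols 7-8 -> outside (row miss)
  C: rows 5-7 cols 6-7 -> outside (row miss)
  D: rows 4-9 cols 3-8 -> covers
Count covering = 1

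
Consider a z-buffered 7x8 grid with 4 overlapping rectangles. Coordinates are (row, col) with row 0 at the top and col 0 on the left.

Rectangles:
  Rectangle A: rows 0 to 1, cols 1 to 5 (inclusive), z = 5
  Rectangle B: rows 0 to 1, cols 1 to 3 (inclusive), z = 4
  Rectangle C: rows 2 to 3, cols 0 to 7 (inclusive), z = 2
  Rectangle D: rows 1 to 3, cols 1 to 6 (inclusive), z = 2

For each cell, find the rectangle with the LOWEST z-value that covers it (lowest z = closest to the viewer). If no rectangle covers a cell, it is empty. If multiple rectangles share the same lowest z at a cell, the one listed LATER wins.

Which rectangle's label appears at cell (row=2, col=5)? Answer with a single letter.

Check cell (2,5):
  A: rows 0-1 cols 1-5 -> outside (row miss)
  B: rows 0-1 cols 1-3 -> outside (row miss)
  C: rows 2-3 cols 0-7 z=2 -> covers; best now C (z=2)
  D: rows 1-3 cols 1-6 z=2 -> covers; best now D (z=2)
Winner: D at z=2

Answer: D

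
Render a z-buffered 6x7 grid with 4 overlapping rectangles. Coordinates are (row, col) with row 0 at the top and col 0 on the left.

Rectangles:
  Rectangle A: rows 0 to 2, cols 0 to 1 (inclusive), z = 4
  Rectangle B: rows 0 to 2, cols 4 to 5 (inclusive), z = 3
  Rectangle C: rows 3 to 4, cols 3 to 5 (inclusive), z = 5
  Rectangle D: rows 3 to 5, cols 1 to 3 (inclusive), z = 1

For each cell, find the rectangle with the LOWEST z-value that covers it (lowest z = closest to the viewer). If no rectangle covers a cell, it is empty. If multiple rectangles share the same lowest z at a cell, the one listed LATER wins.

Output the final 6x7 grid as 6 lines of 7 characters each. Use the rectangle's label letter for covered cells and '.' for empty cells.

AA..BB.
AA..BB.
AA..BB.
.DDDCC.
.DDDCC.
.DDD...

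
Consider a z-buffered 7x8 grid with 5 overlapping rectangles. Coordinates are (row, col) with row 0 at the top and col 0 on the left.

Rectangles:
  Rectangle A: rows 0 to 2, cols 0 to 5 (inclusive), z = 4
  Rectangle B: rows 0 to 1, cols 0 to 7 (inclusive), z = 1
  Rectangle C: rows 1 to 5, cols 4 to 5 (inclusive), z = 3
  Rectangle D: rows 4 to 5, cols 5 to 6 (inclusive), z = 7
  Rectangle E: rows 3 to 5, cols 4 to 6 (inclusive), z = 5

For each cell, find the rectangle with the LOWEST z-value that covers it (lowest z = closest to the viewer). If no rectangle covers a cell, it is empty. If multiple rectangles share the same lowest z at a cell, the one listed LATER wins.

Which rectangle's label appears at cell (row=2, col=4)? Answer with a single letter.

Check cell (2,4):
  A: rows 0-2 cols 0-5 z=4 -> covers; best now A (z=4)
  B: rows 0-1 cols 0-7 -> outside (row miss)
  C: rows 1-5 cols 4-5 z=3 -> covers; best now C (z=3)
  D: rows 4-5 cols 5-6 -> outside (row miss)
  E: rows 3-5 cols 4-6 -> outside (row miss)
Winner: C at z=3

Answer: C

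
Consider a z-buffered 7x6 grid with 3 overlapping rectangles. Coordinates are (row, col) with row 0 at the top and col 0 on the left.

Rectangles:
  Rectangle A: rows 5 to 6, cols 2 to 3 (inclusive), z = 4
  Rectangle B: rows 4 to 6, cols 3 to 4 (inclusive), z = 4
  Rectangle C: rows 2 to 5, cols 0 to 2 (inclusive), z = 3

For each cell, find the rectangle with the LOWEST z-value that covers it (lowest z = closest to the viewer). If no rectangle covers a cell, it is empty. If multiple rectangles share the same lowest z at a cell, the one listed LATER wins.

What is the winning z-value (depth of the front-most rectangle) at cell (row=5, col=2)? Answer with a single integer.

Check cell (5,2):
  A: rows 5-6 cols 2-3 z=4 -> covers; best now A (z=4)
  B: rows 4-6 cols 3-4 -> outside (col miss)
  C: rows 2-5 cols 0-2 z=3 -> covers; best now C (z=3)
Winner: C at z=3

Answer: 3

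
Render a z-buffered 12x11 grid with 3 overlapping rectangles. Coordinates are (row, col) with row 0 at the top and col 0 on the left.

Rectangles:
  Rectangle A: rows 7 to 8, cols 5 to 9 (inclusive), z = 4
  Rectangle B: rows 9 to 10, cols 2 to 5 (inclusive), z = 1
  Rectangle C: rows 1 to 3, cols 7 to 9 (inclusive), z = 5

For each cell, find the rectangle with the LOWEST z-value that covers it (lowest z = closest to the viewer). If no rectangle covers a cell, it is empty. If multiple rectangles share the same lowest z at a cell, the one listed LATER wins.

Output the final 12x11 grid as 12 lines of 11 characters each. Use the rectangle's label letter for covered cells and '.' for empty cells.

...........
.......CCC.
.......CCC.
.......CCC.
...........
...........
...........
.....AAAAA.
.....AAAAA.
..BBBB.....
..BBBB.....
...........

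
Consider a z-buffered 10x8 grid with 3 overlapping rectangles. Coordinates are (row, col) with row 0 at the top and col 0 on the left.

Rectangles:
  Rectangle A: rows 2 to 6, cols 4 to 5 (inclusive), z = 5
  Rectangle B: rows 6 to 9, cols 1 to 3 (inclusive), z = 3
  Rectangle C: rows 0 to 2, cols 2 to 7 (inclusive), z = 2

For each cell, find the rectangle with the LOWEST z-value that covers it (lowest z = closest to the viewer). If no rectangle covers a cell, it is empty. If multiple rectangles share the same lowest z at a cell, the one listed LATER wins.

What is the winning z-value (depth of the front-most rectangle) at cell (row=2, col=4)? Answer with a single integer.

Check cell (2,4):
  A: rows 2-6 cols 4-5 z=5 -> covers; best now A (z=5)
  B: rows 6-9 cols 1-3 -> outside (row miss)
  C: rows 0-2 cols 2-7 z=2 -> covers; best now C (z=2)
Winner: C at z=2

Answer: 2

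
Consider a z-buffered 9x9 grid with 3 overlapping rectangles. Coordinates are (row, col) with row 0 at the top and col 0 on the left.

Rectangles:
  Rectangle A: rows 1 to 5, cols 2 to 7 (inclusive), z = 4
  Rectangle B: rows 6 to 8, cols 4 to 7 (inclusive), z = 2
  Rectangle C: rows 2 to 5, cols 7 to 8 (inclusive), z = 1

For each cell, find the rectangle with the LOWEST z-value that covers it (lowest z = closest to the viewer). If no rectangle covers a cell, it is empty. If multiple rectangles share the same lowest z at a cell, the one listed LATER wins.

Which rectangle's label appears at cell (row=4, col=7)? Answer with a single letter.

Answer: C

Derivation:
Check cell (4,7):
  A: rows 1-5 cols 2-7 z=4 -> covers; best now A (z=4)
  B: rows 6-8 cols 4-7 -> outside (row miss)
  C: rows 2-5 cols 7-8 z=1 -> covers; best now C (z=1)
Winner: C at z=1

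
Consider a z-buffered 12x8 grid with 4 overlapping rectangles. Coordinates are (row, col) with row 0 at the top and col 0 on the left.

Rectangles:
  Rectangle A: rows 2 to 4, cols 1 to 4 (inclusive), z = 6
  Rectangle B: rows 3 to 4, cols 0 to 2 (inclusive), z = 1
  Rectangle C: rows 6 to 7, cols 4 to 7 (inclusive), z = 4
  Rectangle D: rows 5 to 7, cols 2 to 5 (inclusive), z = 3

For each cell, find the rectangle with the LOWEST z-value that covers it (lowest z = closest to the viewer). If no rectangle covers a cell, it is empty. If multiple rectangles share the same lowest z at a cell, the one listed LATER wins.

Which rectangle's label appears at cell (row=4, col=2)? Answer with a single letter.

Check cell (4,2):
  A: rows 2-4 cols 1-4 z=6 -> covers; best now A (z=6)
  B: rows 3-4 cols 0-2 z=1 -> covers; best now B (z=1)
  C: rows 6-7 cols 4-7 -> outside (row miss)
  D: rows 5-7 cols 2-5 -> outside (row miss)
Winner: B at z=1

Answer: B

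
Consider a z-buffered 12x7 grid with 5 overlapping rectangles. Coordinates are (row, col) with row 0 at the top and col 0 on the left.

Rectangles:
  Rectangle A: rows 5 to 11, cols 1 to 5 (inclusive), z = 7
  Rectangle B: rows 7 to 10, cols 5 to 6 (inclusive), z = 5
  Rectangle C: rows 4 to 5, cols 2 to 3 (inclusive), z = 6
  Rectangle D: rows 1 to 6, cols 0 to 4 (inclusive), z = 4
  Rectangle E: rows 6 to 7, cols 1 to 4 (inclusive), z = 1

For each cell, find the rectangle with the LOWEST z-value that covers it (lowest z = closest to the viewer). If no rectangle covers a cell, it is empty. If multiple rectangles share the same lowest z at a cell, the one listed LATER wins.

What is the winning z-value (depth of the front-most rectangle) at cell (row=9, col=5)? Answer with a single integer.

Check cell (9,5):
  A: rows 5-11 cols 1-5 z=7 -> covers; best now A (z=7)
  B: rows 7-10 cols 5-6 z=5 -> covers; best now B (z=5)
  C: rows 4-5 cols 2-3 -> outside (row miss)
  D: rows 1-6 cols 0-4 -> outside (row miss)
  E: rows 6-7 cols 1-4 -> outside (row miss)
Winner: B at z=5

Answer: 5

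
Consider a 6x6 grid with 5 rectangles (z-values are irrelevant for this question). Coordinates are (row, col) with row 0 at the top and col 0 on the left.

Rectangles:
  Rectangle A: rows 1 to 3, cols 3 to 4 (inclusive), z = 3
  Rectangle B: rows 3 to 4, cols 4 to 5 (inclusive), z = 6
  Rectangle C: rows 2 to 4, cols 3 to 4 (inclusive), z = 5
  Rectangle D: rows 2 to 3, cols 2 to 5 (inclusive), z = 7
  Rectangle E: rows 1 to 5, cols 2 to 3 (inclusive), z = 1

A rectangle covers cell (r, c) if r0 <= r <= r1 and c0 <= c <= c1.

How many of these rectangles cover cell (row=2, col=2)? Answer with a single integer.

Answer: 2

Derivation:
Check cell (2,2):
  A: rows 1-3 cols 3-4 -> outside (col miss)
  B: rows 3-4 cols 4-5 -> outside (row miss)
  C: rows 2-4 cols 3-4 -> outside (col miss)
  D: rows 2-3 cols 2-5 -> covers
  E: rows 1-5 cols 2-3 -> covers
Count covering = 2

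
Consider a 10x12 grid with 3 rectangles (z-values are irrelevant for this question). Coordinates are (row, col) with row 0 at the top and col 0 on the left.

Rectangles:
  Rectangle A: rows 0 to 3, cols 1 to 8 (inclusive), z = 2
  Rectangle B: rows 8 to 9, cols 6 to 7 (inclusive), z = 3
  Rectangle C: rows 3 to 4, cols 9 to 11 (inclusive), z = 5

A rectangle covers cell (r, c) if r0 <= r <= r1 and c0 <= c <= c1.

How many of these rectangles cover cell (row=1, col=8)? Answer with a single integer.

Answer: 1

Derivation:
Check cell (1,8):
  A: rows 0-3 cols 1-8 -> covers
  B: rows 8-9 cols 6-7 -> outside (row miss)
  C: rows 3-4 cols 9-11 -> outside (row miss)
Count covering = 1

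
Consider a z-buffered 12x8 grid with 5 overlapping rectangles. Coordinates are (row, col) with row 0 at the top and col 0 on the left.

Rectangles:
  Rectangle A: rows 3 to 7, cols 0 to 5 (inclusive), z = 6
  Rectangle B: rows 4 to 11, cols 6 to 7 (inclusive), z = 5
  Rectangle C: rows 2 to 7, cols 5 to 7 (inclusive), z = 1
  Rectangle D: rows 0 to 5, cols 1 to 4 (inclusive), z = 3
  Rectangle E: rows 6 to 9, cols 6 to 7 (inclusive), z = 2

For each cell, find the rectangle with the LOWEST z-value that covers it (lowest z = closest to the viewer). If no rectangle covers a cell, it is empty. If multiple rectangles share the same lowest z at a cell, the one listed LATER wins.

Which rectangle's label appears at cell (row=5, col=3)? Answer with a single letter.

Answer: D

Derivation:
Check cell (5,3):
  A: rows 3-7 cols 0-5 z=6 -> covers; best now A (z=6)
  B: rows 4-11 cols 6-7 -> outside (col miss)
  C: rows 2-7 cols 5-7 -> outside (col miss)
  D: rows 0-5 cols 1-4 z=3 -> covers; best now D (z=3)
  E: rows 6-9 cols 6-7 -> outside (row miss)
Winner: D at z=3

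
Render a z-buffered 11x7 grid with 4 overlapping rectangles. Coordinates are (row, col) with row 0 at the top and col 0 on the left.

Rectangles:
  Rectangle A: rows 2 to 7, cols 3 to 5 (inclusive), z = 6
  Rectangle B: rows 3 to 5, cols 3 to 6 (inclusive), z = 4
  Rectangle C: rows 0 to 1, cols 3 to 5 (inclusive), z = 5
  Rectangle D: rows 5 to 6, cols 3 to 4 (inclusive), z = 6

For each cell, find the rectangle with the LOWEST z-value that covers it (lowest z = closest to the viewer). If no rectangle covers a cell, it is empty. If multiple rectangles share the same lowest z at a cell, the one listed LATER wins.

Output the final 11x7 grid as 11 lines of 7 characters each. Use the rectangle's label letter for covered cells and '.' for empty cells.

...CCC.
...CCC.
...AAA.
...BBBB
...BBBB
...BBBB
...DDA.
...AAA.
.......
.......
.......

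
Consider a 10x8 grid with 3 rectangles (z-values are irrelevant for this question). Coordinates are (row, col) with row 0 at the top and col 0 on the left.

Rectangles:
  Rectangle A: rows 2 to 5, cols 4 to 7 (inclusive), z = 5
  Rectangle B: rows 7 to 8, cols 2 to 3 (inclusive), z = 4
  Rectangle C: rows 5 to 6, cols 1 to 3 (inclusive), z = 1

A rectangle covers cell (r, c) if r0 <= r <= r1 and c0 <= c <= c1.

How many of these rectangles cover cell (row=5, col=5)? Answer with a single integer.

Check cell (5,5):
  A: rows 2-5 cols 4-7 -> covers
  B: rows 7-8 cols 2-3 -> outside (row miss)
  C: rows 5-6 cols 1-3 -> outside (col miss)
Count covering = 1

Answer: 1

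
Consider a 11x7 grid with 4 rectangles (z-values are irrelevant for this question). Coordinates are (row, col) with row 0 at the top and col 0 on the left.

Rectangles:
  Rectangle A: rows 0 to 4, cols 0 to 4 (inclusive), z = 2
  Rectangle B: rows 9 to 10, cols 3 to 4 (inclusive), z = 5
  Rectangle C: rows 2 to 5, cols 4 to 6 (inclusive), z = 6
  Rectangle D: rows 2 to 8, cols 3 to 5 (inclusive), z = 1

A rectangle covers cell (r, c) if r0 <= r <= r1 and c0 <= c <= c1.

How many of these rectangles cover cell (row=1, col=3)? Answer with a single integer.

Check cell (1,3):
  A: rows 0-4 cols 0-4 -> covers
  B: rows 9-10 cols 3-4 -> outside (row miss)
  C: rows 2-5 cols 4-6 -> outside (row miss)
  D: rows 2-8 cols 3-5 -> outside (row miss)
Count covering = 1

Answer: 1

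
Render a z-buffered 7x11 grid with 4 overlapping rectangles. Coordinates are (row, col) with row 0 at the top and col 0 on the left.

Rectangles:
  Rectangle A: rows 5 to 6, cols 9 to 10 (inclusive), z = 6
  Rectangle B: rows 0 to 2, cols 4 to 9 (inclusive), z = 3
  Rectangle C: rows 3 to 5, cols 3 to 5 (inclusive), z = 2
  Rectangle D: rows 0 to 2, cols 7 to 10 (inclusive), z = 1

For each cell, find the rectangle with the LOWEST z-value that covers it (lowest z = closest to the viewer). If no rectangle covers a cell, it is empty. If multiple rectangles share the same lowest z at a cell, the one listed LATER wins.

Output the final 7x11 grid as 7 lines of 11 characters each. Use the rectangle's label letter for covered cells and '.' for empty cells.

....BBBDDDD
....BBBDDDD
....BBBDDDD
...CCC.....
...CCC.....
...CCC...AA
.........AA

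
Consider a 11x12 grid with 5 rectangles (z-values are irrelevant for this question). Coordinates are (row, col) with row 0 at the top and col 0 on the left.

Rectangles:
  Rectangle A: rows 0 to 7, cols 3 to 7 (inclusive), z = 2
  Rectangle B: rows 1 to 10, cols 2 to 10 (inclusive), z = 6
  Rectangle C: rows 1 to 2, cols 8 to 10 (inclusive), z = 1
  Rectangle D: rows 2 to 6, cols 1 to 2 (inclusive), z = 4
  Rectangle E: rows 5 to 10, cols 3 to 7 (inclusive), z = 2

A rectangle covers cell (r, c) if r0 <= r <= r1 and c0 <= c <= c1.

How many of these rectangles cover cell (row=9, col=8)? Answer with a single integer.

Answer: 1

Derivation:
Check cell (9,8):
  A: rows 0-7 cols 3-7 -> outside (row miss)
  B: rows 1-10 cols 2-10 -> covers
  C: rows 1-2 cols 8-10 -> outside (row miss)
  D: rows 2-6 cols 1-2 -> outside (row miss)
  E: rows 5-10 cols 3-7 -> outside (col miss)
Count covering = 1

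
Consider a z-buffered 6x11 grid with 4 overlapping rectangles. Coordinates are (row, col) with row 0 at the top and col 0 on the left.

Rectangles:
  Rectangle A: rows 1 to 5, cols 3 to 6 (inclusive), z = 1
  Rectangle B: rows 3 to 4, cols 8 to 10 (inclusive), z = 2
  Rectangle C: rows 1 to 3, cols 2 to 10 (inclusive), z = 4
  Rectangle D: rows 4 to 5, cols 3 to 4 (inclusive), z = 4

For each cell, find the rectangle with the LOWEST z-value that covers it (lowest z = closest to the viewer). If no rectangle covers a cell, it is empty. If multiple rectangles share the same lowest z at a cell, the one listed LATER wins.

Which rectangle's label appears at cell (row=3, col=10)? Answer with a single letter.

Answer: B

Derivation:
Check cell (3,10):
  A: rows 1-5 cols 3-6 -> outside (col miss)
  B: rows 3-4 cols 8-10 z=2 -> covers; best now B (z=2)
  C: rows 1-3 cols 2-10 z=4 -> covers; best now B (z=2)
  D: rows 4-5 cols 3-4 -> outside (row miss)
Winner: B at z=2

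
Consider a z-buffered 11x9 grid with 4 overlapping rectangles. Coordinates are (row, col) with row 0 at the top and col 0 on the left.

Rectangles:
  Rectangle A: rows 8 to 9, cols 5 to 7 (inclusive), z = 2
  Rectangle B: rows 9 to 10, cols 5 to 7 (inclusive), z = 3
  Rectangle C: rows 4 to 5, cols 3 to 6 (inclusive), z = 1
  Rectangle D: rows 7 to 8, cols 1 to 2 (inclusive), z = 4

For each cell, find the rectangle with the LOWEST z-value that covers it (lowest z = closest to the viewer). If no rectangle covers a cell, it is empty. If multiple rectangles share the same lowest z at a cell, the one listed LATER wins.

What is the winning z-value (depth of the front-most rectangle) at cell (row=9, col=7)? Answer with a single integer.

Check cell (9,7):
  A: rows 8-9 cols 5-7 z=2 -> covers; best now A (z=2)
  B: rows 9-10 cols 5-7 z=3 -> covers; best now A (z=2)
  C: rows 4-5 cols 3-6 -> outside (row miss)
  D: rows 7-8 cols 1-2 -> outside (row miss)
Winner: A at z=2

Answer: 2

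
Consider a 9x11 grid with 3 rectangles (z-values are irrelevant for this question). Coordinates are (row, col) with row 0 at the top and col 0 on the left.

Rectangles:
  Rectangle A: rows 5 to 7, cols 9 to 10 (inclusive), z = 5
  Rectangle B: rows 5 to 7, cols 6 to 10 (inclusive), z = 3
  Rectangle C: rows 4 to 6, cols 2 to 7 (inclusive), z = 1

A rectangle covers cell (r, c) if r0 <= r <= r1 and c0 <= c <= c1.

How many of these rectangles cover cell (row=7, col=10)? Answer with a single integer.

Answer: 2

Derivation:
Check cell (7,10):
  A: rows 5-7 cols 9-10 -> covers
  B: rows 5-7 cols 6-10 -> covers
  C: rows 4-6 cols 2-7 -> outside (row miss)
Count covering = 2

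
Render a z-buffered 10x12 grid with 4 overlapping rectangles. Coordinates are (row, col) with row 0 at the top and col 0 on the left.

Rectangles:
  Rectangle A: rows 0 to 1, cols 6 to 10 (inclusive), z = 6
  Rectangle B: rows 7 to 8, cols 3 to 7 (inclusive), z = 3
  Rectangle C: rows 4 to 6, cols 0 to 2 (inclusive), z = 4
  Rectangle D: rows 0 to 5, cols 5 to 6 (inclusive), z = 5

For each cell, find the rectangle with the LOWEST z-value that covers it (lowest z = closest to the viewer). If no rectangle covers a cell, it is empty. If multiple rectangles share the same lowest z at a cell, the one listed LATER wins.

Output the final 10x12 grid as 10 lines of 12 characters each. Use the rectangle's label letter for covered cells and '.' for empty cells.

.....DDAAAA.
.....DDAAAA.
.....DD.....
.....DD.....
CCC..DD.....
CCC..DD.....
CCC.........
...BBBBB....
...BBBBB....
............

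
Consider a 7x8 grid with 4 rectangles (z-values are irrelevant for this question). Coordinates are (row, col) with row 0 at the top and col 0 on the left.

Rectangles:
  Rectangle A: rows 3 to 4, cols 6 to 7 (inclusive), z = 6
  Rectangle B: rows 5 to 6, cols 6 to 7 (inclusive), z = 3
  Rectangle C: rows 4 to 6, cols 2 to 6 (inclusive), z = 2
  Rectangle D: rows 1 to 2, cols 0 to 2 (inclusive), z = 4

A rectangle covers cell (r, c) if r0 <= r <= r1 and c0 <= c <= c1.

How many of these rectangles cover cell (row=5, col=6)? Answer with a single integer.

Check cell (5,6):
  A: rows 3-4 cols 6-7 -> outside (row miss)
  B: rows 5-6 cols 6-7 -> covers
  C: rows 4-6 cols 2-6 -> covers
  D: rows 1-2 cols 0-2 -> outside (row miss)
Count covering = 2

Answer: 2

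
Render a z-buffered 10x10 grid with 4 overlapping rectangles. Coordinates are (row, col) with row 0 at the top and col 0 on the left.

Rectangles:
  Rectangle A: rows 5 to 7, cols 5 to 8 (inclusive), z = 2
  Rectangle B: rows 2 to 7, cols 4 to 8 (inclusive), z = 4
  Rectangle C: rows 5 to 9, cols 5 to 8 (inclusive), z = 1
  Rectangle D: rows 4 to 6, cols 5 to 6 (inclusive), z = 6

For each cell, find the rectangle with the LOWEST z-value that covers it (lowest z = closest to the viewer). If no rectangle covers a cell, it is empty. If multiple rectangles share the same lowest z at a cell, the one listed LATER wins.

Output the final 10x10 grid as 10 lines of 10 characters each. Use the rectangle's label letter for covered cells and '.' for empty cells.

..........
..........
....BBBBB.
....BBBBB.
....BBBBB.
....BCCCC.
....BCCCC.
....BCCCC.
.....CCCC.
.....CCCC.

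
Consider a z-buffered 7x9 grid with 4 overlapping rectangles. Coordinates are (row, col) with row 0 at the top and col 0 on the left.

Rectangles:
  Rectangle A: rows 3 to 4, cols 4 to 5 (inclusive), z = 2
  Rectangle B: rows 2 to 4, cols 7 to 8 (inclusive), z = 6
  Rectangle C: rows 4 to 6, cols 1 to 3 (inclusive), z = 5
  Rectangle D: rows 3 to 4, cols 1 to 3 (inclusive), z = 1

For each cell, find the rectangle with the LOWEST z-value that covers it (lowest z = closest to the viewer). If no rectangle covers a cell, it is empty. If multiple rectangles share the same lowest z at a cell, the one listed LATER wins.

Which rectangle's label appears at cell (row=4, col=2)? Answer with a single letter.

Check cell (4,2):
  A: rows 3-4 cols 4-5 -> outside (col miss)
  B: rows 2-4 cols 7-8 -> outside (col miss)
  C: rows 4-6 cols 1-3 z=5 -> covers; best now C (z=5)
  D: rows 3-4 cols 1-3 z=1 -> covers; best now D (z=1)
Winner: D at z=1

Answer: D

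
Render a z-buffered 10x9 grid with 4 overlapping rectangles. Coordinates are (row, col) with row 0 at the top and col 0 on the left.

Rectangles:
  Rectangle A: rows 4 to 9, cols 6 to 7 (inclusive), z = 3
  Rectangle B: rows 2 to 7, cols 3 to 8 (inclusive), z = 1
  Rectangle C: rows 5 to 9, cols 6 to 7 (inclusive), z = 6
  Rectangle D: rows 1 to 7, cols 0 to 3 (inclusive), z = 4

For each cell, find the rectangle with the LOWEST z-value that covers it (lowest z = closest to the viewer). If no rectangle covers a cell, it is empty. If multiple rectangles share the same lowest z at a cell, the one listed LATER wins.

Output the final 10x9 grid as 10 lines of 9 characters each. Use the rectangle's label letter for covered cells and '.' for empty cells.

.........
DDDD.....
DDDBBBBBB
DDDBBBBBB
DDDBBBBBB
DDDBBBBBB
DDDBBBBBB
DDDBBBBBB
......AA.
......AA.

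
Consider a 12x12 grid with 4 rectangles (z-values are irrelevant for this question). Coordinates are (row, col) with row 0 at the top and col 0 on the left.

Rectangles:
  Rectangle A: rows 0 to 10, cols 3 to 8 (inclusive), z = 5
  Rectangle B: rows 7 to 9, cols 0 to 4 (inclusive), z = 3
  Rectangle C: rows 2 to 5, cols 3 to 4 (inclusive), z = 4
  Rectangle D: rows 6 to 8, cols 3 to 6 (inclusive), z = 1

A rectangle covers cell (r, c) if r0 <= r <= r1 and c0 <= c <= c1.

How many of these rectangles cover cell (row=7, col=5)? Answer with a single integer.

Check cell (7,5):
  A: rows 0-10 cols 3-8 -> covers
  B: rows 7-9 cols 0-4 -> outside (col miss)
  C: rows 2-5 cols 3-4 -> outside (row miss)
  D: rows 6-8 cols 3-6 -> covers
Count covering = 2

Answer: 2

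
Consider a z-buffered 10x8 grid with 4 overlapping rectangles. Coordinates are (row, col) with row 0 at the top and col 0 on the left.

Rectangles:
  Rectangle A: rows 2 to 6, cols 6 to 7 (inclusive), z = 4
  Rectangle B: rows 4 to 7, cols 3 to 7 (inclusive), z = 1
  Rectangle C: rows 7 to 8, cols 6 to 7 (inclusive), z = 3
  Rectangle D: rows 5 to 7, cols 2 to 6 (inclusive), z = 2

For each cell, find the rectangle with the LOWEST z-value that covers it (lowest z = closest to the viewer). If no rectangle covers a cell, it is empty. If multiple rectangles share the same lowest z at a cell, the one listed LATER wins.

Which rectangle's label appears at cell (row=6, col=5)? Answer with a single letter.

Check cell (6,5):
  A: rows 2-6 cols 6-7 -> outside (col miss)
  B: rows 4-7 cols 3-7 z=1 -> covers; best now B (z=1)
  C: rows 7-8 cols 6-7 -> outside (row miss)
  D: rows 5-7 cols 2-6 z=2 -> covers; best now B (z=1)
Winner: B at z=1

Answer: B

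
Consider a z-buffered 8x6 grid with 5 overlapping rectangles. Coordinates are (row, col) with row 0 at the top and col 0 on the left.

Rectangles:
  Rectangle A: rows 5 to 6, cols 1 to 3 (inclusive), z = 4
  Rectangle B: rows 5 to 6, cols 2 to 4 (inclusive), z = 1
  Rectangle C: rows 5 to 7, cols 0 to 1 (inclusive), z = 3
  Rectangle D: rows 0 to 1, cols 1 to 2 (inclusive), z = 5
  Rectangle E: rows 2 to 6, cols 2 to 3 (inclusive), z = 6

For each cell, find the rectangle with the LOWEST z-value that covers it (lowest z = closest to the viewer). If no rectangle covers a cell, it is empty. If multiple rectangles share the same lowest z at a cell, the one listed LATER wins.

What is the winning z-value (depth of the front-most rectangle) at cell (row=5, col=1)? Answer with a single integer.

Check cell (5,1):
  A: rows 5-6 cols 1-3 z=4 -> covers; best now A (z=4)
  B: rows 5-6 cols 2-4 -> outside (col miss)
  C: rows 5-7 cols 0-1 z=3 -> covers; best now C (z=3)
  D: rows 0-1 cols 1-2 -> outside (row miss)
  E: rows 2-6 cols 2-3 -> outside (col miss)
Winner: C at z=3

Answer: 3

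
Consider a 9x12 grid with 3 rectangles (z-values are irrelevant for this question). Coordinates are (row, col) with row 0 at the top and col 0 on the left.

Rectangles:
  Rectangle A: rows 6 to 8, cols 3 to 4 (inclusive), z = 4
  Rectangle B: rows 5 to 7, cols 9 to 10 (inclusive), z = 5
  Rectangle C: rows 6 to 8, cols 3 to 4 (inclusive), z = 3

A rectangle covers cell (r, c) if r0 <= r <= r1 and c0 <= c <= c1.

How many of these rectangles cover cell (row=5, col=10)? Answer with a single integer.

Answer: 1

Derivation:
Check cell (5,10):
  A: rows 6-8 cols 3-4 -> outside (row miss)
  B: rows 5-7 cols 9-10 -> covers
  C: rows 6-8 cols 3-4 -> outside (row miss)
Count covering = 1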